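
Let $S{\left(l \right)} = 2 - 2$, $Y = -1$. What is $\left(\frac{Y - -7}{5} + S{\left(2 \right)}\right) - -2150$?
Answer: $\frac{10756}{5} \approx 2151.2$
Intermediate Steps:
$S{\left(l \right)} = 0$ ($S{\left(l \right)} = 2 - 2 = 0$)
$\left(\frac{Y - -7}{5} + S{\left(2 \right)}\right) - -2150 = \left(\frac{-1 - -7}{5} + 0\right) - -2150 = \left(\left(-1 + 7\right) \frac{1}{5} + 0\right) + 2150 = \left(6 \cdot \frac{1}{5} + 0\right) + 2150 = \left(\frac{6}{5} + 0\right) + 2150 = \frac{6}{5} + 2150 = \frac{10756}{5}$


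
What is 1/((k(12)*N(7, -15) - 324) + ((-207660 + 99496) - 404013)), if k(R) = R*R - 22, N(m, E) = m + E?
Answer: -1/513477 ≈ -1.9475e-6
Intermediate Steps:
N(m, E) = E + m
k(R) = -22 + R**2 (k(R) = R**2 - 22 = -22 + R**2)
1/((k(12)*N(7, -15) - 324) + ((-207660 + 99496) - 404013)) = 1/(((-22 + 12**2)*(-15 + 7) - 324) + ((-207660 + 99496) - 404013)) = 1/(((-22 + 144)*(-8) - 324) + (-108164 - 404013)) = 1/((122*(-8) - 324) - 512177) = 1/((-976 - 324) - 512177) = 1/(-1300 - 512177) = 1/(-513477) = -1/513477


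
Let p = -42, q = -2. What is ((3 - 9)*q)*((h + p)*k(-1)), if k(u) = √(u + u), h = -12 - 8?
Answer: -744*I*√2 ≈ -1052.2*I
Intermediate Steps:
h = -20
k(u) = √2*√u (k(u) = √(2*u) = √2*√u)
((3 - 9)*q)*((h + p)*k(-1)) = ((3 - 9)*(-2))*((-20 - 42)*(√2*√(-1))) = (-6*(-2))*(-62*√2*I) = 12*(-62*I*√2) = -744*I*√2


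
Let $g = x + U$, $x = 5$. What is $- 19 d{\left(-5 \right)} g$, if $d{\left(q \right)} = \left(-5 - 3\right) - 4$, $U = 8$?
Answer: $2964$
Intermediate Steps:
$d{\left(q \right)} = -12$ ($d{\left(q \right)} = -8 - 4 = -12$)
$g = 13$ ($g = 5 + 8 = 13$)
$- 19 d{\left(-5 \right)} g = \left(-19\right) \left(-12\right) 13 = 228 \cdot 13 = 2964$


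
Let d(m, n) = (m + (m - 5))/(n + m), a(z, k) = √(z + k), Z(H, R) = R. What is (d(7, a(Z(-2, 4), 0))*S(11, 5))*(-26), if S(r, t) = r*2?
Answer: -572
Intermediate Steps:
a(z, k) = √(k + z)
S(r, t) = 2*r
d(m, n) = (-5 + 2*m)/(m + n) (d(m, n) = (m + (-5 + m))/(m + n) = (-5 + 2*m)/(m + n))
(d(7, a(Z(-2, 4), 0))*S(11, 5))*(-26) = (((-5 + 2*7)/(7 + √(0 + 4)))*(2*11))*(-26) = (((-5 + 14)/(7 + √4))*22)*(-26) = ((9/(7 + 2))*22)*(-26) = ((9/9)*22)*(-26) = (((⅑)*9)*22)*(-26) = (1*22)*(-26) = 22*(-26) = -572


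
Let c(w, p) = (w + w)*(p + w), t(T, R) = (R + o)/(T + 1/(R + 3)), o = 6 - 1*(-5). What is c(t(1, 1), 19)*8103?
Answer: 111237984/25 ≈ 4.4495e+6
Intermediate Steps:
o = 11 (o = 6 + 5 = 11)
t(T, R) = (11 + R)/(T + 1/(3 + R)) (t(T, R) = (R + 11)/(T + 1/(R + 3)) = (11 + R)/(T + 1/(3 + R)))
c(w, p) = 2*w*(p + w) (c(w, p) = (2*w)*(p + w) = 2*w*(p + w))
c(t(1, 1), 19)*8103 = (2*((33 + 1**2 + 14*1)/(1 + 3*1 + 1*1))*(19 + (33 + 1**2 + 14*1)/(1 + 3*1 + 1*1)))*8103 = (2*((33 + 1 + 14)/(1 + 3 + 1))*(19 + (33 + 1 + 14)/(1 + 3 + 1)))*8103 = (2*(48/5)*(19 + 48/5))*8103 = (2*(48/5)*(143/5))*8103 = (13728/25)*8103 = 111237984/25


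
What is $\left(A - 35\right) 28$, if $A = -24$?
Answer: $-1652$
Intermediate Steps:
$\left(A - 35\right) 28 = \left(-24 - 35\right) 28 = \left(-59\right) 28 = -1652$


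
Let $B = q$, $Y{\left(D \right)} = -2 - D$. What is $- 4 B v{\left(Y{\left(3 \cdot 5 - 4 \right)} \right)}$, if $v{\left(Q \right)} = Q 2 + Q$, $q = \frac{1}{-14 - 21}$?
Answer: $- \frac{156}{35} \approx -4.4571$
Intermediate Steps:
$q = - \frac{1}{35}$ ($q = \frac{1}{-35} = - \frac{1}{35} \approx -0.028571$)
$v{\left(Q \right)} = 3 Q$ ($v{\left(Q \right)} = 2 Q + Q = 3 Q$)
$B = - \frac{1}{35} \approx -0.028571$
$- 4 B v{\left(Y{\left(3 \cdot 5 - 4 \right)} \right)} = \left(-4\right) \left(- \frac{1}{35}\right) 3 \left(-2 - \left(3 \cdot 5 - 4\right)\right) = \frac{4 \cdot 3 \left(-2 - \left(15 - 4\right)\right)}{35} = \frac{4 \cdot 3 \left(-2 - 11\right)}{35} = \frac{4 \cdot 3 \left(-13\right)}{35} = \frac{4}{35} \left(-39\right) = - \frac{156}{35}$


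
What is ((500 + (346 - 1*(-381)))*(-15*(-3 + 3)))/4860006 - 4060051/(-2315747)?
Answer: 4060051/2315747 ≈ 1.7532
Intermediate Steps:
((500 + (346 - 1*(-381)))*(-15*(-3 + 3)))/4860006 - 4060051/(-2315747) = ((500 + (346 + 381))*(-15*0))*(1/4860006) - 4060051*(-1/2315747) = ((500 + 727)*0)*(1/4860006) + 4060051/2315747 = (1227*0)*(1/4860006) + 4060051/2315747 = 0*(1/4860006) + 4060051/2315747 = 0 + 4060051/2315747 = 4060051/2315747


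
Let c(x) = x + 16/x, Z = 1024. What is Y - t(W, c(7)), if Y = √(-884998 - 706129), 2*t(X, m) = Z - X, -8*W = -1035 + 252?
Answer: -7409/16 + I*√1591127 ≈ -463.06 + 1261.4*I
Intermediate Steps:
W = 783/8 (W = -(-1035 + 252)/8 = -⅛*(-783) = 783/8 ≈ 97.875)
t(X, m) = 512 - X/2 (t(X, m) = (1024 - X)/2 = 512 - X/2)
Y = I*√1591127 (Y = √(-1591127) = I*√1591127 ≈ 1261.4*I)
Y - t(W, c(7)) = I*√1591127 - (512 - ½*783/8) = I*√1591127 - (512 - 783/16) = I*√1591127 - 1*7409/16 = I*√1591127 - 7409/16 = -7409/16 + I*√1591127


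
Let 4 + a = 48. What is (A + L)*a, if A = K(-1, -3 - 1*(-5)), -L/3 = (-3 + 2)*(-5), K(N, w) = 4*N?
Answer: -836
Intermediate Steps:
L = -15 (L = -3*(-3 + 2)*(-5) = -(-3)*(-5) = -3*5 = -15)
a = 44 (a = -4 + 48 = 44)
A = -4 (A = 4*(-1) = -4)
(A + L)*a = (-4 - 15)*44 = -19*44 = -836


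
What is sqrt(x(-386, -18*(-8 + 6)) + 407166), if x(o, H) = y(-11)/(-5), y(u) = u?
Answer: sqrt(10179205)/5 ≈ 638.10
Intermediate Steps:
x(o, H) = 11/5 (x(o, H) = -11/(-5) = -11*(-1/5) = 11/5)
sqrt(x(-386, -18*(-8 + 6)) + 407166) = sqrt(11/5 + 407166) = sqrt(2035841/5) = sqrt(10179205)/5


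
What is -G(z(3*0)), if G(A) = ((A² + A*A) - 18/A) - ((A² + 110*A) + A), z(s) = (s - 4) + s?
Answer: -929/2 ≈ -464.50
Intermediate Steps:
z(s) = -4 + 2*s (z(s) = (-4 + s) + s = -4 + 2*s)
G(A) = A² - 111*A - 18/A (G(A) = ((A² + A²) - 18/A) - (A² + 111*A) = (2*A² - 18/A) + (-A² - 111*A) = (-18/A + 2*A²) + (-A² - 111*A) = A² - 111*A - 18/A)
-G(z(3*0)) = -(-18 + (-4 + 2*(3*0))²*(-111 + (-4 + 2*(3*0))))/(-4 + 2*(3*0)) = -(-18 + (-4 + 2*0)²*(-111 + (-4 + 2*0)))/(-4 + 2*0) = -(-18 + (-4 + 0)²*(-111 + (-4 + 0)))/(-4 + 0) = -(-18 + (-4)²*(-111 - 4))/(-4) = -(-1)*(-18 + 16*(-115))/4 = -(-1)*(-18 - 1840)/4 = -(-1)*(-1858)/4 = -1*929/2 = -929/2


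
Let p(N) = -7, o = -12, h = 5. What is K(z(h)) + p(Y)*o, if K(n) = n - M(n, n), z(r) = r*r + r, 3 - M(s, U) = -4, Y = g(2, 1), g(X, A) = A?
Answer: 107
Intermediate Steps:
Y = 1
M(s, U) = 7 (M(s, U) = 3 - 1*(-4) = 3 + 4 = 7)
z(r) = r + r² (z(r) = r² + r = r + r²)
K(n) = -7 + n (K(n) = n - 1*7 = n - 7 = -7 + n)
K(z(h)) + p(Y)*o = (-7 + 5*(1 + 5)) - 7*(-12) = (-7 + 5*6) + 84 = (-7 + 30) + 84 = 23 + 84 = 107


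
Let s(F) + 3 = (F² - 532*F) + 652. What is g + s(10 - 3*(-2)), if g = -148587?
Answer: -156194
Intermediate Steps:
s(F) = 649 + F² - 532*F (s(F) = -3 + ((F² - 532*F) + 652) = -3 + (652 + F² - 532*F) = 649 + F² - 532*F)
g + s(10 - 3*(-2)) = -148587 + (649 + (10 - 3*(-2))² - 532*(10 - 3*(-2))) = -148587 + (649 + (10 + 6)² - 532*(10 + 6)) = -148587 + (649 + 16² - 532*16) = -148587 + (649 + 256 - 8512) = -148587 - 7607 = -156194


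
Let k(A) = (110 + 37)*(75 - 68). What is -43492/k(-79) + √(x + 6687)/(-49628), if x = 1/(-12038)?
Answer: -43492/1029 - √969036187990/597421864 ≈ -42.268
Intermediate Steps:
x = -1/12038 ≈ -8.3070e-5
k(A) = 1029 (k(A) = 147*7 = 1029)
-43492/k(-79) + √(x + 6687)/(-49628) = -43492/1029 + √(-1/12038 + 6687)/(-49628) = -43492*1/1029 + √(80498105/12038)*(-1/49628) = -43492/1029 + (√969036187990/12038)*(-1/49628) = -43492/1029 - √969036187990/597421864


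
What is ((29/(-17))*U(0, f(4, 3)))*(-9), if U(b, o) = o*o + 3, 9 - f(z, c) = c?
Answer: 10179/17 ≈ 598.76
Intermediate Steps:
f(z, c) = 9 - c
U(b, o) = 3 + o² (U(b, o) = o² + 3 = 3 + o²)
((29/(-17))*U(0, f(4, 3)))*(-9) = ((29/(-17))*(3 + (9 - 1*3)²))*(-9) = ((29*(-1/17))*(3 + (9 - 3)²))*(-9) = -29*(3 + 6²)/17*(-9) = -29*(3 + 36)/17*(-9) = -29/17*39*(-9) = -1131/17*(-9) = 10179/17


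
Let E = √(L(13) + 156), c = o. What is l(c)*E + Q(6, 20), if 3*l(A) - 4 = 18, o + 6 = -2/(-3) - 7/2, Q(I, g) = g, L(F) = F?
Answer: 346/3 ≈ 115.33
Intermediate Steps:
o = -53/6 (o = -6 + (-2/(-3) - 7/2) = -6 + (-2*(-⅓) - 7*½) = -6 + (⅔ - 7/2) = -6 - 17/6 = -53/6 ≈ -8.8333)
c = -53/6 ≈ -8.8333
l(A) = 22/3 (l(A) = 4/3 + (⅓)*18 = 4/3 + 6 = 22/3)
E = 13 (E = √(13 + 156) = √169 = 13)
l(c)*E + Q(6, 20) = (22/3)*13 + 20 = 286/3 + 20 = 346/3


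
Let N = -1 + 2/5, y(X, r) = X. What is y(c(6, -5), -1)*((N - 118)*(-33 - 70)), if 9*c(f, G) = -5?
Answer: -61079/9 ≈ -6786.6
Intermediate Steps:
c(f, G) = -5/9 (c(f, G) = (1/9)*(-5) = -5/9)
N = -3/5 (N = -1 + 2*(1/5) = -1 + 2/5 = -3/5 ≈ -0.60000)
y(c(6, -5), -1)*((N - 118)*(-33 - 70)) = -5*(-3/5 - 118)*(-33 - 70)/9 = -(-593)*(-103)/9 = -5/9*61079/5 = -61079/9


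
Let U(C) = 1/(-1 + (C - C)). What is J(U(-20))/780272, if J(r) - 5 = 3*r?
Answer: 1/390136 ≈ 2.5632e-6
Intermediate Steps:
U(C) = -1 (U(C) = 1/(-1 + 0) = 1/(-1) = -1)
J(r) = 5 + 3*r
J(U(-20))/780272 = (5 + 3*(-1))/780272 = (5 - 3)*(1/780272) = 2*(1/780272) = 1/390136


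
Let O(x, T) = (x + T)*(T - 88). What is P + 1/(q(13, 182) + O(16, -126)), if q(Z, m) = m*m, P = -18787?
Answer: -1064546567/56664 ≈ -18787.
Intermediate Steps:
O(x, T) = (-88 + T)*(T + x) (O(x, T) = (T + x)*(-88 + T) = (-88 + T)*(T + x))
q(Z, m) = m²
P + 1/(q(13, 182) + O(16, -126)) = -18787 + 1/(182² + ((-126)² - 88*(-126) - 88*16 - 126*16)) = -18787 + 1/(33124 + (15876 + 11088 - 1408 - 2016)) = -18787 + 1/(33124 + 23540) = -18787 + 1/56664 = -1064546567/56664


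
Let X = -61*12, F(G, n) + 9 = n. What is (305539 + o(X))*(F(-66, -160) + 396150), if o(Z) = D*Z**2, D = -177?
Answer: -37434186193129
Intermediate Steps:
F(G, n) = -9 + n
X = -732
o(Z) = -177*Z**2
(305539 + o(X))*(F(-66, -160) + 396150) = (305539 - 177*(-732)**2)*((-9 - 160) + 396150) = (305539 - 177*535824)*(-169 + 396150) = (305539 - 94840848)*395981 = -94535309*395981 = -37434186193129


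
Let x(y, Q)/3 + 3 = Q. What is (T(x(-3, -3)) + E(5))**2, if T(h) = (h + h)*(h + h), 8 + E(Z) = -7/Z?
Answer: 41383489/25 ≈ 1.6553e+6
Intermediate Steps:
x(y, Q) = -9 + 3*Q
E(Z) = -8 - 7/Z
T(h) = 4*h**2 (T(h) = (2*h)*(2*h) = 4*h**2)
(T(x(-3, -3)) + E(5))**2 = (4*(-9 + 3*(-3))**2 + (-8 - 7/5))**2 = (4*(-9 - 9)**2 + (-8 - 7*1/5))**2 = (4*(-18)**2 + (-8 - 7/5))**2 = (4*324 - 47/5)**2 = (1296 - 47/5)**2 = (6433/5)**2 = 41383489/25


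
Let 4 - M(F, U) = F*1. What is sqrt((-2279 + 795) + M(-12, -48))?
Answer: 2*I*sqrt(367) ≈ 38.315*I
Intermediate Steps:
M(F, U) = 4 - F
sqrt((-2279 + 795) + M(-12, -48)) = sqrt((-2279 + 795) + (4 - 1*(-12))) = sqrt(-1484 + (4 + 12)) = sqrt(-1484 + 16) = sqrt(-1468) = 2*I*sqrt(367)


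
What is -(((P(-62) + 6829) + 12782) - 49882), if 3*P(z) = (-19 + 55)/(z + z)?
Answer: 938404/31 ≈ 30271.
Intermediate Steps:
P(z) = 6/z (P(z) = ((-19 + 55)/(z + z))/3 = (36/((2*z)))/3 = (36*(1/(2*z)))/3 = (18/z)/3 = 6/z)
-(((P(-62) + 6829) + 12782) - 49882) = -(((6/(-62) + 6829) + 12782) - 49882) = -(((6*(-1/62) + 6829) + 12782) - 49882) = -(((-3/31 + 6829) + 12782) - 49882) = -((211696/31 + 12782) - 49882) = -(607938/31 - 49882) = -1*(-938404/31) = 938404/31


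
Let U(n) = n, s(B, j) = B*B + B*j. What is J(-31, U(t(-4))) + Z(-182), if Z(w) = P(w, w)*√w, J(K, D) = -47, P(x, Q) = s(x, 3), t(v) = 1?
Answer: -47 + 32578*I*√182 ≈ -47.0 + 4.395e+5*I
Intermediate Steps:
s(B, j) = B² + B*j
P(x, Q) = x*(3 + x) (P(x, Q) = x*(x + 3) = x*(3 + x))
Z(w) = w^(3/2)*(3 + w) (Z(w) = (w*(3 + w))*√w = w^(3/2)*(3 + w))
J(-31, U(t(-4))) + Z(-182) = -47 + (-182)^(3/2)*(3 - 182) = -47 - 182*I*√182*(-179) = -47 + 32578*I*√182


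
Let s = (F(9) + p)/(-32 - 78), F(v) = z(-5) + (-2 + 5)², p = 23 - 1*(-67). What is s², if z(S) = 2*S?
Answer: 7921/12100 ≈ 0.65463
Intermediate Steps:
p = 90 (p = 23 + 67 = 90)
F(v) = -1 (F(v) = 2*(-5) + (-2 + 5)² = -10 + 3² = -10 + 9 = -1)
s = -89/110 (s = (-1 + 90)/(-32 - 78) = 89/(-110) = 89*(-1/110) = -89/110 ≈ -0.80909)
s² = (-89/110)² = 7921/12100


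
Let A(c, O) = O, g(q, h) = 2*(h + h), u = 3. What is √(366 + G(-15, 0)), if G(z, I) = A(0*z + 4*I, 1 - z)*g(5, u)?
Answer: 3*√62 ≈ 23.622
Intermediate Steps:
g(q, h) = 4*h (g(q, h) = 2*(2*h) = 4*h)
G(z, I) = 12 - 12*z (G(z, I) = (1 - z)*(4*3) = (1 - z)*12 = 12 - 12*z)
√(366 + G(-15, 0)) = √(366 + (12 - 12*(-15))) = √(366 + (12 + 180)) = √(366 + 192) = √558 = 3*√62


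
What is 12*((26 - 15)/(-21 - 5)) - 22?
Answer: -352/13 ≈ -27.077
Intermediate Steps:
12*((26 - 15)/(-21 - 5)) - 22 = 12*(11/(-26)) - 22 = 12*(11*(-1/26)) - 22 = 12*(-11/26) - 22 = -66/13 - 22 = -352/13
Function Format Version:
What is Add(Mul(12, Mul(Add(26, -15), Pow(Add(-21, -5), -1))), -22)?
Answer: Rational(-352, 13) ≈ -27.077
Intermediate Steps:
Add(Mul(12, Mul(Add(26, -15), Pow(Add(-21, -5), -1))), -22) = Add(Mul(12, Mul(11, Pow(-26, -1))), -22) = Add(Mul(12, Mul(11, Rational(-1, 26))), -22) = Add(Mul(12, Rational(-11, 26)), -22) = Add(Rational(-66, 13), -22) = Rational(-352, 13)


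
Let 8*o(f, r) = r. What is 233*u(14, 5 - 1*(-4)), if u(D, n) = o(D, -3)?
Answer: -699/8 ≈ -87.375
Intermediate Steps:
o(f, r) = r/8
u(D, n) = -3/8 (u(D, n) = (⅛)*(-3) = -3/8)
233*u(14, 5 - 1*(-4)) = 233*(-3/8) = -699/8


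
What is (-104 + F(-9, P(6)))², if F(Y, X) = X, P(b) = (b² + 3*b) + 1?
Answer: 2401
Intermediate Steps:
P(b) = 1 + b² + 3*b
(-104 + F(-9, P(6)))² = (-104 + (1 + 6² + 3*6))² = (-104 + (1 + 36 + 18))² = (-104 + 55)² = (-49)² = 2401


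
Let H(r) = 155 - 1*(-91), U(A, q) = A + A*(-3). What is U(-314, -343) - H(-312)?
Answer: 382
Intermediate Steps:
U(A, q) = -2*A (U(A, q) = A - 3*A = -2*A)
H(r) = 246 (H(r) = 155 + 91 = 246)
U(-314, -343) - H(-312) = -2*(-314) - 1*246 = 628 - 246 = 382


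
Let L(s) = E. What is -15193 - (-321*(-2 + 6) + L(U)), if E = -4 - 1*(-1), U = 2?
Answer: -13906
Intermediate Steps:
E = -3 (E = -4 + 1 = -3)
L(s) = -3
-15193 - (-321*(-2 + 6) + L(U)) = -15193 - (-321*(-2 + 6) - 3) = -15193 - (-321*4 - 3) = -15193 - (-107*12 - 3) = -15193 - (-1284 - 3) = -15193 - 1*(-1287) = -15193 + 1287 = -13906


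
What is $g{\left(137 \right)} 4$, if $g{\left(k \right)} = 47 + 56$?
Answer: $412$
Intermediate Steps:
$g{\left(k \right)} = 103$
$g{\left(137 \right)} 4 = 103 \cdot 4 = 412$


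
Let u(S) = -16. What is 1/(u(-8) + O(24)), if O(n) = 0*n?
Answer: -1/16 ≈ -0.062500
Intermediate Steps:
O(n) = 0
1/(u(-8) + O(24)) = 1/(-16 + 0) = 1/(-16) = -1/16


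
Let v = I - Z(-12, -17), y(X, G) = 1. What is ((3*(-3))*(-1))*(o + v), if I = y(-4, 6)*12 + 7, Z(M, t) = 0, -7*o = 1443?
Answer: -11790/7 ≈ -1684.3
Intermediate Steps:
o = -1443/7 (o = -⅐*1443 = -1443/7 ≈ -206.14)
I = 19 (I = 1*12 + 7 = 12 + 7 = 19)
v = 19 (v = 19 - 1*0 = 19 + 0 = 19)
((3*(-3))*(-1))*(o + v) = ((3*(-3))*(-1))*(-1443/7 + 19) = -9*(-1)*(-1310/7) = 9*(-1310/7) = -11790/7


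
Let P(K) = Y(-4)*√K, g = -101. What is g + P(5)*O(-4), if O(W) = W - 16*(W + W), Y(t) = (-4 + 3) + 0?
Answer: -101 - 124*√5 ≈ -378.27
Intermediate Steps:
Y(t) = -1 (Y(t) = -1 + 0 = -1)
O(W) = -31*W (O(W) = W - 32*W = -31*W)
P(K) = -√K
g + P(5)*O(-4) = -101 + (-√5)*(-31*(-4)) = -101 - √5*124 = -101 - 124*√5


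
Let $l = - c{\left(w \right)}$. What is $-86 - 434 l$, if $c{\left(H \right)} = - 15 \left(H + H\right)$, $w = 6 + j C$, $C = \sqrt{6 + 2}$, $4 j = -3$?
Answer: $-78206 + 19530 \sqrt{2} \approx -50586.0$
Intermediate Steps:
$j = - \frac{3}{4}$ ($j = \frac{1}{4} \left(-3\right) = - \frac{3}{4} \approx -0.75$)
$C = 2 \sqrt{2}$ ($C = \sqrt{8} = 2 \sqrt{2} \approx 2.8284$)
$w = 6 - \frac{3 \sqrt{2}}{2}$ ($w = 6 - \frac{3 \cdot 2 \sqrt{2}}{4} = 6 - \frac{3 \sqrt{2}}{2} \approx 3.8787$)
$c{\left(H \right)} = - 30 H$ ($c{\left(H \right)} = - 15 \cdot 2 H = - 30 H$)
$l = 180 - 45 \sqrt{2}$ ($l = - \left(-30\right) \left(6 - \frac{3 \sqrt{2}}{2}\right) = - (-180 + 45 \sqrt{2}) = 180 - 45 \sqrt{2} \approx 116.36$)
$-86 - 434 l = -86 - 434 \left(180 - 45 \sqrt{2}\right) = -86 - \left(78120 - 19530 \sqrt{2}\right) = -78206 + 19530 \sqrt{2}$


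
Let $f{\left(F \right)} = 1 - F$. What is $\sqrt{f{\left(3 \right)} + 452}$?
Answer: $15 \sqrt{2} \approx 21.213$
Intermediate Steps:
$\sqrt{f{\left(3 \right)} + 452} = \sqrt{\left(1 - 3\right) + 452} = \sqrt{-2 + 452} = \sqrt{450} = 15 \sqrt{2}$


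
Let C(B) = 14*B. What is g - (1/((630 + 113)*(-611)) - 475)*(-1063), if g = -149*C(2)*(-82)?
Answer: -73916338896/453973 ≈ -1.6282e+5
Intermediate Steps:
g = 342104 (g = -2086*2*(-82) = -149*28*(-82) = -4172*(-82) = 342104)
g - (1/((630 + 113)*(-611)) - 475)*(-1063) = 342104 - (1/((630 + 113)*(-611)) - 475)*(-1063) = 342104 - (-1/611/743 - 475)*(-1063) = 342104 - ((1/743)*(-1/611) - 475)*(-1063) = 342104 - (-1/453973 - 475)*(-1063) = 342104 - (-215637176)*(-1063)/453973 = 342104 - 1*229222318088/453973 = 342104 - 229222318088/453973 = -73916338896/453973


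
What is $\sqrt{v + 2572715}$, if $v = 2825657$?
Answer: $2 \sqrt{1349593} \approx 2323.4$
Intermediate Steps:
$\sqrt{v + 2572715} = \sqrt{2825657 + 2572715} = \sqrt{5398372} = 2 \sqrt{1349593}$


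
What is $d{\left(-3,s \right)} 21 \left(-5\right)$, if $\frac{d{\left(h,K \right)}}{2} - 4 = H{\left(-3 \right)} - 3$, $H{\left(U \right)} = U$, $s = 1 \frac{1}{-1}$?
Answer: $420$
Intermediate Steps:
$s = -1$ ($s = 1 \left(-1\right) = -1$)
$d{\left(h,K \right)} = -4$ ($d{\left(h,K \right)} = 8 + 2 \left(-3 - 3\right) = 8 + 2 \left(-6\right) = 8 - 12 = -4$)
$d{\left(-3,s \right)} 21 \left(-5\right) = \left(-4\right) 21 \left(-5\right) = \left(-84\right) \left(-5\right) = 420$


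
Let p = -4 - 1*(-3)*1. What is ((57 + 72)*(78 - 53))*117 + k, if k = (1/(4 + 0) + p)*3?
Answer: 1509291/4 ≈ 3.7732e+5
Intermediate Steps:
p = -1 (p = -4 + 3*1 = -4 + 3 = -1)
k = -9/4 (k = (1/(4 + 0) - 1)*3 = (1/4 - 1)*3 = (¼ - 1)*3 = -¾*3 = -9/4 ≈ -2.2500)
((57 + 72)*(78 - 53))*117 + k = ((57 + 72)*(78 - 53))*117 - 9/4 = (129*25)*117 - 9/4 = 3225*117 - 9/4 = 377325 - 9/4 = 1509291/4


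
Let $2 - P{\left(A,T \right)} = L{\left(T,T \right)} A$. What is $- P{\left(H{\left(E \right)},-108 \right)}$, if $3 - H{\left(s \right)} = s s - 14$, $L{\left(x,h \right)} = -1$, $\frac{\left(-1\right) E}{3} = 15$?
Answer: $2006$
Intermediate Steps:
$E = -45$ ($E = \left(-3\right) 15 = -45$)
$H{\left(s \right)} = 17 - s^{2}$ ($H{\left(s \right)} = 3 - \left(s s - 14\right) = 3 - \left(s^{2} - 14\right) = 3 - \left(-14 + s^{2}\right) = 17 - s^{2}$)
$P{\left(A,T \right)} = 2 + A$ ($P{\left(A,T \right)} = 2 - - A = 2 + A$)
$- P{\left(H{\left(E \right)},-108 \right)} = - (2 + \left(17 - \left(-45\right)^{2}\right)) = - (2 + \left(17 - 2025\right)) = - (2 - 2008) = \left(-1\right) \left(-2006\right) = 2006$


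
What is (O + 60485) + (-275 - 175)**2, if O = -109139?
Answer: 153846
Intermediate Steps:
(O + 60485) + (-275 - 175)**2 = (-109139 + 60485) + (-275 - 175)**2 = -48654 + (-450)**2 = -48654 + 202500 = 153846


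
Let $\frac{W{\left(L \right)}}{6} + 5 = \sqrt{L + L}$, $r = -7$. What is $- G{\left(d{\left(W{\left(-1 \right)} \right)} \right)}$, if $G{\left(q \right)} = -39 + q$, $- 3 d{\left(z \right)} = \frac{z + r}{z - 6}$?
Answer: $\frac{1495}{38} + \frac{i \sqrt{2}}{684} \approx 39.342 + 0.0020676 i$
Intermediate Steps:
$W{\left(L \right)} = -30 + 6 \sqrt{2} \sqrt{L}$ ($W{\left(L \right)} = -30 + 6 \sqrt{L + L} = -30 + 6 \sqrt{2 L} = -30 + 6 \sqrt{2} \sqrt{L}$)
$d{\left(z \right)} = - \frac{-7 + z}{3 \left(-6 + z\right)}$ ($d{\left(z \right)} = - \frac{\left(z - 7\right) \frac{1}{z - 6}}{3} = - \frac{\left(-7 + z\right) \frac{1}{-6 + z}}{3} = - \frac{\frac{1}{-6 + z} \left(-7 + z\right)}{3} = - \frac{-7 + z}{3 \left(-6 + z\right)}$)
$- G{\left(d{\left(W{\left(-1 \right)} \right)} \right)} = - (-39 + \frac{7 - \left(-30 + 6 \sqrt{2} \sqrt{-1}\right)}{3 \left(-6 - \left(30 - 6 \sqrt{2} \sqrt{-1}\right)\right)}) = - (-39 + \frac{7 - \left(-30 + 6 \sqrt{2} i\right)}{3 \left(-6 - \left(30 - 6 \sqrt{2} i\right)\right)}) = - (-39 + \frac{7 - \left(-30 + 6 i \sqrt{2}\right)}{3 \left(-6 - \left(30 - 6 i \sqrt{2}\right)\right)}) = - (-39 + \frac{7 + \left(30 - 6 i \sqrt{2}\right)}{3 \left(-36 + 6 i \sqrt{2}\right)}) = - (-39 + \frac{37 - 6 i \sqrt{2}}{3 \left(-36 + 6 i \sqrt{2}\right)}) = 39 - \frac{37 - 6 i \sqrt{2}}{3 \left(-36 + 6 i \sqrt{2}\right)}$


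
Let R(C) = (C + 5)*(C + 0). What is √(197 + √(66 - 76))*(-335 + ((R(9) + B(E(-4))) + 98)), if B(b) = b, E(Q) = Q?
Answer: -115*√(197 + I*√10) ≈ -1614.2 - 12.954*I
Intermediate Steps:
R(C) = C*(5 + C) (R(C) = (5 + C)*C = C*(5 + C))
√(197 + √(66 - 76))*(-335 + ((R(9) + B(E(-4))) + 98)) = √(197 + √(66 - 76))*(-335 + ((9*(5 + 9) - 4) + 98)) = √(197 + √(-10))*(-335 + ((9*14 - 4) + 98)) = √(197 + I*√10)*(-335 + ((126 - 4) + 98)) = √(197 + I*√10)*(-335 + (122 + 98)) = √(197 + I*√10)*(-335 + 220) = √(197 + I*√10)*(-115) = -115*√(197 + I*√10)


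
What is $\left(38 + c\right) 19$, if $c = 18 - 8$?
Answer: $912$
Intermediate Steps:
$c = 10$ ($c = 18 - 8 = 10$)
$\left(38 + c\right) 19 = \left(38 + 10\right) 19 = 48 \cdot 19 = 912$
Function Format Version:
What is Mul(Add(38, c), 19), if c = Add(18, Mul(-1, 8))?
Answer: 912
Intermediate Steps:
c = 10 (c = Add(18, -8) = 10)
Mul(Add(38, c), 19) = Mul(Add(38, 10), 19) = Mul(48, 19) = 912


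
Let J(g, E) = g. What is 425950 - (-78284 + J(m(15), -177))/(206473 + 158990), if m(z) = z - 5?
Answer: 22238434732/52209 ≈ 4.2595e+5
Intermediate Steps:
m(z) = -5 + z
425950 - (-78284 + J(m(15), -177))/(206473 + 158990) = 425950 - (-78284 + (-5 + 15))/(206473 + 158990) = 425950 - (-78284 + 10)/365463 = 425950 - (-78274)/365463 = 425950 - 1*(-11182/52209) = 425950 + 11182/52209 = 22238434732/52209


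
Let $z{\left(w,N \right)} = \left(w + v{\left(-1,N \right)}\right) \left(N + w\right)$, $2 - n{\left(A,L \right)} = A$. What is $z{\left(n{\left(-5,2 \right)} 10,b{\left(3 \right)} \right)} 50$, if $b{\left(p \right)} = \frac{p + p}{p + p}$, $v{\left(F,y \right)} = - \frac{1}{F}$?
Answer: $252050$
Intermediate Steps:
$n{\left(A,L \right)} = 2 - A$
$b{\left(p \right)} = 1$ ($b{\left(p \right)} = \frac{2 p}{2 p} = 2 p \frac{1}{2 p} = 1$)
$z{\left(w,N \right)} = \left(1 + w\right) \left(N + w\right)$ ($z{\left(w,N \right)} = \left(w - \frac{1}{-1}\right) \left(N + w\right) = \left(w - -1\right) \left(N + w\right) = \left(w + 1\right) \left(N + w\right) = \left(1 + w\right) \left(N + w\right)$)
$z{\left(n{\left(-5,2 \right)} 10,b{\left(3 \right)} \right)} 50 = \left(1 + \left(2 - -5\right) 10 + \left(\left(2 - -5\right) 10\right)^{2} + 1 \left(2 - -5\right) 10\right) 50 = \left(1 + \left(2 + 5\right) 10 + \left(\left(2 + 5\right) 10\right)^{2} + 1 \left(2 + 5\right) 10\right) 50 = \left(1 + 7 \cdot 10 + \left(7 \cdot 10\right)^{2} + 1 \cdot 7 \cdot 10\right) 50 = \left(1 + 70 + 70^{2} + 1 \cdot 70\right) 50 = \left(1 + 70 + 4900 + 70\right) 50 = 5041 \cdot 50 = 252050$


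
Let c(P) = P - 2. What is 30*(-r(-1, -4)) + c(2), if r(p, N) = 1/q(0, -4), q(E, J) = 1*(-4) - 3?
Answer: 30/7 ≈ 4.2857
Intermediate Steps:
q(E, J) = -7 (q(E, J) = -4 - 3 = -7)
r(p, N) = -1/7 (r(p, N) = 1/(-7) = -1/7)
c(P) = -2 + P
30*(-r(-1, -4)) + c(2) = 30*(-1*(-1/7)) + (-2 + 2) = 30*(1/7) + 0 = 30/7 + 0 = 30/7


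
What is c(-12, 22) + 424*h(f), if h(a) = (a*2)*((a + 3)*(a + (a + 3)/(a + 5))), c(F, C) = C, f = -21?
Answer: -6370790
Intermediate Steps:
h(a) = 2*a*(3 + a)*(a + (3 + a)/(5 + a)) (h(a) = (2*a)*((3 + a)*(a + (3 + a)/(5 + a))) = 2*a*(3 + a)*(a + (3 + a)/(5 + a)))
c(-12, 22) + 424*h(f) = 22 + 424*(2*(-21)*(9 + (-21)**3 + 9*(-21)**2 + 21*(-21))/(5 - 21)) = 22 + 424*(2*(-21)*(9 - 9261 + 9*441 - 441)/(-16)) = 22 + 424*(2*(-21)*(-1/16)*(9 - 9261 + 3969 - 441)) = 22 + 424*(2*(-21)*(-1/16)*(-5724)) = 22 + 424*(-30051/2) = 22 - 6370812 = -6370790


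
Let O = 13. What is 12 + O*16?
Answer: 220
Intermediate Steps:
12 + O*16 = 12 + 13*16 = 12 + 208 = 220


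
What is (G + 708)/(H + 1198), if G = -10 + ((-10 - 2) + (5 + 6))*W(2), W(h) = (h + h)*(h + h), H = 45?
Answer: 62/113 ≈ 0.54867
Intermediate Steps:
W(h) = 4*h**2 (W(h) = (2*h)*(2*h) = 4*h**2)
G = -26 (G = -10 + ((-10 - 2) + (5 + 6))*(4*2**2) = -10 + (-12 + 11)*(4*4) = -10 - 1*16 = -10 - 16 = -26)
(G + 708)/(H + 1198) = (-26 + 708)/(45 + 1198) = 682/1243 = 682*(1/1243) = 62/113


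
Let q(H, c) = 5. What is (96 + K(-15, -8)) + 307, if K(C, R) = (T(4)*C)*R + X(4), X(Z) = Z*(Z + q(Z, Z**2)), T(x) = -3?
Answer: 79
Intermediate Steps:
X(Z) = Z*(5 + Z) (X(Z) = Z*(Z + 5) = Z*(5 + Z))
K(C, R) = 36 - 3*C*R (K(C, R) = (-3*C)*R + 4*(5 + 4) = -3*C*R + 4*9 = -3*C*R + 36 = 36 - 3*C*R)
(96 + K(-15, -8)) + 307 = (96 + (36 - 3*(-15)*(-8))) + 307 = (96 + (36 - 360)) + 307 = (96 - 324) + 307 = -228 + 307 = 79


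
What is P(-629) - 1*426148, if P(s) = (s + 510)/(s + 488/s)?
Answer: -168809506241/396129 ≈ -4.2615e+5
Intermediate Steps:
P(s) = (510 + s)/(s + 488/s)
P(-629) - 1*426148 = -629*(510 - 629)/(488 + (-629)²) - 1*426148 = -629*(-119)/(488 + 395641) - 426148 = -629*(-119)/396129 - 426148 = -629*1/396129*(-119) - 426148 = 74851/396129 - 426148 = -168809506241/396129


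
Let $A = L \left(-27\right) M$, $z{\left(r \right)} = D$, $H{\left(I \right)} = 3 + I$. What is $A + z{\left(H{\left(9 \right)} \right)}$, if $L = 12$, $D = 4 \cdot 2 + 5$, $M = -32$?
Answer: $10381$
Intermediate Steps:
$D = 13$ ($D = 8 + 5 = 13$)
$z{\left(r \right)} = 13$
$A = 10368$ ($A = 12 \left(-27\right) \left(-32\right) = \left(-324\right) \left(-32\right) = 10368$)
$A + z{\left(H{\left(9 \right)} \right)} = 10368 + 13 = 10381$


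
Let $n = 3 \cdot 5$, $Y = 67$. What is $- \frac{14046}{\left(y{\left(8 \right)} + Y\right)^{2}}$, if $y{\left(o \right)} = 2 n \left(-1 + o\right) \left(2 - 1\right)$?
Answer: $- \frac{14046}{76729} \approx -0.18306$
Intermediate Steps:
$n = 15$
$y{\left(o \right)} = -30 + 30 o$ ($y{\left(o \right)} = 2 \cdot 15 \left(-1 + o\right) \left(2 - 1\right) = 30 \left(-1 + o\right) 1 = 30 \left(-1 + o\right) = -30 + 30 o$)
$- \frac{14046}{\left(y{\left(8 \right)} + Y\right)^{2}} = - \frac{14046}{\left(\left(-30 + 30 \cdot 8\right) + 67\right)^{2}} = - \frac{14046}{\left(\left(-30 + 240\right) + 67\right)^{2}} = - \frac{14046}{\left(210 + 67\right)^{2}} = - \frac{14046}{277^{2}} = - \frac{14046}{76729}$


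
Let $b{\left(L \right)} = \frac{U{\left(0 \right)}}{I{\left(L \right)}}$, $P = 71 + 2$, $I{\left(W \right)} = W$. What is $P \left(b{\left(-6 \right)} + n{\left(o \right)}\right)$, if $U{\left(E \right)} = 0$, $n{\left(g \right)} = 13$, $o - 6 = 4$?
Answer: $949$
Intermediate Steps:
$o = 10$ ($o = 6 + 4 = 10$)
$P = 73$
$b{\left(L \right)} = 0$ ($b{\left(L \right)} = \frac{0}{L} = 0$)
$P \left(b{\left(-6 \right)} + n{\left(o \right)}\right) = 73 \left(0 + 13\right) = 73 \cdot 13 = 949$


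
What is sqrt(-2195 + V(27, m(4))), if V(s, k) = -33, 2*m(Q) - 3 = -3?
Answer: 2*I*sqrt(557) ≈ 47.202*I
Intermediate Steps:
m(Q) = 0 (m(Q) = 3/2 + (1/2)*(-3) = 3/2 - 3/2 = 0)
sqrt(-2195 + V(27, m(4))) = sqrt(-2195 - 33) = sqrt(-2228) = 2*I*sqrt(557)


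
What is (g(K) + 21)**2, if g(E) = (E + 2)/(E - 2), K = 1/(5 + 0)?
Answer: 31684/81 ≈ 391.16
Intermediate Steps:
K = 1/5 ≈ 0.20000
g(E) = (2 + E)/(-2 + E)
(g(K) + 21)**2 = ((2 + 1/5)/(-2 + 1/5) + 21)**2 = ((11/5)/(-9/5) + 21)**2 = (-5/9*11/5 + 21)**2 = (-11/9 + 21)**2 = (178/9)**2 = 31684/81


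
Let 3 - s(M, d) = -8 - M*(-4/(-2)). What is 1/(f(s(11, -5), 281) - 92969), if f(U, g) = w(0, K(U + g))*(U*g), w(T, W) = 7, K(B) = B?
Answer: -1/28058 ≈ -3.5640e-5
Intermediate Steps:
s(M, d) = 11 + 2*M (s(M, d) = 3 - (-8 - M*(-4/(-2))) = 3 - (-8 - M*(-4*(-1/2))) = 3 - (-8 - M*2) = 3 - (-8 - 2*M) = 3 + (8 + 2*M) = 11 + 2*M)
f(U, g) = 7*U*g (f(U, g) = 7*(U*g) = 7*U*g)
1/(f(s(11, -5), 281) - 92969) = 1/(7*(11 + 2*11)*281 - 92969) = 1/(7*(11 + 22)*281 - 92969) = 1/(7*33*281 - 92969) = 1/(64911 - 92969) = 1/(-28058) = -1/28058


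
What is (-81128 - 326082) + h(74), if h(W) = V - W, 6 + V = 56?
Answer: -407234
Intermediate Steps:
V = 50 (V = -6 + 56 = 50)
h(W) = 50 - W
(-81128 - 326082) + h(74) = (-81128 - 326082) + (50 - 1*74) = -407210 + (50 - 74) = -407210 - 24 = -407234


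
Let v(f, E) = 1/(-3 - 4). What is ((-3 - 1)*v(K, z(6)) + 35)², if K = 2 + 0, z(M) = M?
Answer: 62001/49 ≈ 1265.3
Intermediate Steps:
K = 2
v(f, E) = -⅐ (v(f, E) = 1/(-7) = -⅐)
((-3 - 1)*v(K, z(6)) + 35)² = ((-3 - 1)*(-⅐) + 35)² = (-4*(-⅐) + 35)² = (4/7 + 35)² = (249/7)² = 62001/49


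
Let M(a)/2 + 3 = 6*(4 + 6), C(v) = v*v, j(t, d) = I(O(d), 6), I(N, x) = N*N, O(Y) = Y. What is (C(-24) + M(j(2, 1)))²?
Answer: 476100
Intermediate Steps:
I(N, x) = N²
j(t, d) = d²
C(v) = v²
M(a) = 114 (M(a) = -6 + 2*(6*(4 + 6)) = -6 + 2*(6*10) = -6 + 2*60 = -6 + 120 = 114)
(C(-24) + M(j(2, 1)))² = ((-24)² + 114)² = (576 + 114)² = 690² = 476100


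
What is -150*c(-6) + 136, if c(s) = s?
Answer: 1036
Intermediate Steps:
-150*c(-6) + 136 = -150*(-6) + 136 = 900 + 136 = 1036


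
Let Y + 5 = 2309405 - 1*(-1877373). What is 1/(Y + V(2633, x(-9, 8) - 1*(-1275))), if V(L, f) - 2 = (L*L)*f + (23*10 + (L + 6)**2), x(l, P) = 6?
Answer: 1/8891925935 ≈ 1.1246e-10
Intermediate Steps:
Y = 4186773 (Y = -5 + (2309405 - 1*(-1877373)) = -5 + (2309405 + 1877373) = -5 + 4186778 = 4186773)
V(L, f) = 232 + (6 + L)**2 + f*L**2 (V(L, f) = 2 + ((L*L)*f + (23*10 + (L + 6)**2)) = 2 + (L**2*f + (230 + (6 + L)**2)) = 2 + (f*L**2 + (230 + (6 + L)**2)) = 2 + (230 + (6 + L)**2 + f*L**2) = 232 + (6 + L)**2 + f*L**2)
1/(Y + V(2633, x(-9, 8) - 1*(-1275))) = 1/(4186773 + (232 + (6 + 2633)**2 + (6 - 1*(-1275))*2633**2)) = 1/(4186773 + (232 + 2639**2 + (6 + 1275)*6932689)) = 1/(4186773 + (232 + 6964321 + 1281*6932689)) = 1/(4186773 + (232 + 6964321 + 8880774609)) = 1/(4186773 + 8887739162) = 1/8891925935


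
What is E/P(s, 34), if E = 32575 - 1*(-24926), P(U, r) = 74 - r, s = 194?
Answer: 57501/40 ≈ 1437.5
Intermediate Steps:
E = 57501 (E = 32575 + 24926 = 57501)
E/P(s, 34) = 57501/(74 - 1*34) = 57501/(74 - 34) = 57501/40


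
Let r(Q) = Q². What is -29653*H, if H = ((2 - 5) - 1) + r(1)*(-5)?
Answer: 266877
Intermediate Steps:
H = -9 (H = ((2 - 5) - 1) + 1²*(-5) = (-3 - 1) + 1*(-5) = -4 - 5 = -9)
-29653*H = -29653*(-9) = 266877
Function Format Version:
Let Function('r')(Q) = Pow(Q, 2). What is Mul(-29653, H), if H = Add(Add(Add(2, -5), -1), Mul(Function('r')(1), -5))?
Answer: 266877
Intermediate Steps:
H = -9 (H = Add(Add(Add(2, -5), -1), Mul(Pow(1, 2), -5)) = Add(Add(-3, -1), Mul(1, -5)) = Add(-4, -5) = -9)
Mul(-29653, H) = Mul(-29653, -9) = 266877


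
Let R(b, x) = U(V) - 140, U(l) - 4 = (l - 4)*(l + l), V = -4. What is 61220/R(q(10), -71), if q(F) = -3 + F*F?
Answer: -15305/18 ≈ -850.28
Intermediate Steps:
q(F) = -3 + F²
U(l) = 4 + 2*l*(-4 + l) (U(l) = 4 + (l - 4)*(l + l) = 4 + (-4 + l)*(2*l) = 4 + 2*l*(-4 + l))
R(b, x) = -72 (R(b, x) = (4 - 8*(-4) + 2*(-4)²) - 140 = (4 + 32 + 2*16) - 140 = (4 + 32 + 32) - 140 = 68 - 140 = -72)
61220/R(q(10), -71) = 61220/(-72) = 61220*(-1/72) = -15305/18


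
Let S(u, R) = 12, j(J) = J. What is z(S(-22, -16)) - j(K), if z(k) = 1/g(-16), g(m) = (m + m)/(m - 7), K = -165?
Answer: 5303/32 ≈ 165.72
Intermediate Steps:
g(m) = 2*m/(-7 + m) (g(m) = (2*m)/(-7 + m) = 2*m/(-7 + m))
z(k) = 23/32 (z(k) = 1/(2*(-16)/(-7 - 16)) = 1/(2*(-16)/(-23)) = 1/(2*(-16)*(-1/23)) = 1/(32/23) = 23/32)
z(S(-22, -16)) - j(K) = 23/32 - 1*(-165) = 23/32 + 165 = 5303/32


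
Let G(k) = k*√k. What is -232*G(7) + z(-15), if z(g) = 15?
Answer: 15 - 1624*√7 ≈ -4281.7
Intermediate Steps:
G(k) = k^(3/2)
-232*G(7) + z(-15) = -1624*√7 + 15 = 15 - 1624*√7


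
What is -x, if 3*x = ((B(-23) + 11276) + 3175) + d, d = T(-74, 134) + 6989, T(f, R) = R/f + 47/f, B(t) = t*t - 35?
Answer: -1622935/222 ≈ -7310.5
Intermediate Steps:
B(t) = -35 + t² (B(t) = t² - 35 = -35 + t²)
T(f, R) = 47/f + R/f
d = 517005/74 (d = (47 + 134)/(-74) + 6989 = -1/74*181 + 6989 = -181/74 + 6989 = 517005/74 ≈ 6986.6)
x = 1622935/222 (x = ((((-35 + (-23)²) + 11276) + 3175) + 517005/74)/3 = ((((-35 + 529) + 11276) + 3175) + 517005/74)/3 = (((494 + 11276) + 3175) + 517005/74)/3 = ((11770 + 3175) + 517005/74)/3 = (14945 + 517005/74)/3 = (⅓)*(1622935/74) = 1622935/222 ≈ 7310.5)
-x = -1*1622935/222 = -1622935/222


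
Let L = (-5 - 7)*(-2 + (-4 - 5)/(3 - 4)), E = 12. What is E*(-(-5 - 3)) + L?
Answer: 12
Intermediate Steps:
L = -84 (L = -12*(-2 - 9/(-1)) = -12*(-2 - 9*(-1)) = -12*(-2 + 9) = -12*7 = -84)
E*(-(-5 - 3)) + L = 12*(-(-5 - 3)) - 84 = 12*(-1*(-8)) - 84 = 12*8 - 84 = 96 - 84 = 12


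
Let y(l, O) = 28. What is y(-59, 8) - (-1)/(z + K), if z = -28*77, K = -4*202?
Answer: 82991/2964 ≈ 28.000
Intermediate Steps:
K = -808
z = -2156
y(-59, 8) - (-1)/(z + K) = 28 - (-1)/(-2156 - 808) = 28 - (-1)/(-2964) = 28 - (-1)*(-1)/2964 = 28 - 1*1/2964 = 28 - 1/2964 = 82991/2964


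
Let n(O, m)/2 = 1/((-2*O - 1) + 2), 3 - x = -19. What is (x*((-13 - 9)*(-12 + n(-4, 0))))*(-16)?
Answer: -820864/9 ≈ -91207.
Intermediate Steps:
x = 22 (x = 3 - 1*(-19) = 3 + 19 = 22)
n(O, m) = 2/(1 - 2*O) (n(O, m) = 2/((-2*O - 1) + 2) = 2/((-1 - 2*O) + 2) = 2/(1 - 2*O))
(x*((-13 - 9)*(-12 + n(-4, 0))))*(-16) = (22*((-13 - 9)*(-12 - 2/(-1 + 2*(-4)))))*(-16) = (22*(-22*(-12 - 2/(-1 - 8))))*(-16) = (22*(-22*(-12 - 2/(-9))))*(-16) = (22*(-22*(-12 - 2*(-1/9))))*(-16) = (22*(-22*(-12 + 2/9)))*(-16) = (22*(-22*(-106/9)))*(-16) = (22*(2332/9))*(-16) = (51304/9)*(-16) = -820864/9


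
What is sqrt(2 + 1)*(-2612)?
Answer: -2612*sqrt(3) ≈ -4524.1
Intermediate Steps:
sqrt(2 + 1)*(-2612) = sqrt(3)*(-2612) = -2612*sqrt(3)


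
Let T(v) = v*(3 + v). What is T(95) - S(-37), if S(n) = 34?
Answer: 9276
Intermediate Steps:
T(95) - S(-37) = 95*(3 + 95) - 1*34 = 95*98 - 34 = 9310 - 34 = 9276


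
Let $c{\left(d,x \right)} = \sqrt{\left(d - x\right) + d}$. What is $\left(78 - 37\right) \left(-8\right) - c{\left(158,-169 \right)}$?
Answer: $-328 - \sqrt{485} \approx -350.02$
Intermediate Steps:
$c{\left(d,x \right)} = \sqrt{- x + 2 d}$
$\left(78 - 37\right) \left(-8\right) - c{\left(158,-169 \right)} = \left(78 - 37\right) \left(-8\right) - \sqrt{\left(-1\right) \left(-169\right) + 2 \cdot 158} = 41 \left(-8\right) - \sqrt{169 + 316} = -328 - \sqrt{485}$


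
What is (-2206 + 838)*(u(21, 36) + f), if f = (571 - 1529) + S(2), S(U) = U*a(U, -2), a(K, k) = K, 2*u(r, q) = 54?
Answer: 1268136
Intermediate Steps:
u(r, q) = 27 (u(r, q) = (½)*54 = 27)
S(U) = U² (S(U) = U*U = U²)
f = -954 (f = (571 - 1529) + 2² = -958 + 4 = -954)
(-2206 + 838)*(u(21, 36) + f) = (-2206 + 838)*(27 - 954) = -1368*(-927) = 1268136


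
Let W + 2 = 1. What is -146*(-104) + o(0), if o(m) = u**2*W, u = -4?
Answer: 15168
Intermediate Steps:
W = -1 (W = -2 + 1 = -1)
o(m) = -16 (o(m) = (-4)**2*(-1) = 16*(-1) = -16)
-146*(-104) + o(0) = -146*(-104) - 16 = 15184 - 16 = 15168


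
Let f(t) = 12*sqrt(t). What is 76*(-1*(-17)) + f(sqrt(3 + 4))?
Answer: 1292 + 12*7**(1/4) ≈ 1311.5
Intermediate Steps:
76*(-1*(-17)) + f(sqrt(3 + 4)) = 76*(-1*(-17)) + 12*sqrt(sqrt(3 + 4)) = 76*17 + 12*sqrt(sqrt(7)) = 1292 + 12*7**(1/4)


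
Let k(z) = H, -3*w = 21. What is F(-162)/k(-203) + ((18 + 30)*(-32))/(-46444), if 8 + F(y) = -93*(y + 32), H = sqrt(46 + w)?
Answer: 384/11611 + 12082*sqrt(39)/39 ≈ 1934.7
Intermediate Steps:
w = -7 (w = -1/3*21 = -7)
H = sqrt(39) (H = sqrt(46 - 7) = sqrt(39) ≈ 6.2450)
k(z) = sqrt(39)
F(y) = -2984 - 93*y (F(y) = -8 - 93*(y + 32) = -8 - 93*(32 + y) = -8 + (-2976 - 93*y) = -2984 - 93*y)
F(-162)/k(-203) + ((18 + 30)*(-32))/(-46444) = (-2984 - 93*(-162))/(sqrt(39)) + ((18 + 30)*(-32))/(-46444) = (-2984 + 15066)*(sqrt(39)/39) + (48*(-32))*(-1/46444) = 12082*(sqrt(39)/39) - 1536*(-1/46444) = 12082*sqrt(39)/39 + 384/11611 = 384/11611 + 12082*sqrt(39)/39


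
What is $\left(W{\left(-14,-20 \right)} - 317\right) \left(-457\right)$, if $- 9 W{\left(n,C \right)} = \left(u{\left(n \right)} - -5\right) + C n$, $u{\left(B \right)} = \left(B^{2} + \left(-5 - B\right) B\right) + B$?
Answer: $\frac{1459658}{9} \approx 1.6218 \cdot 10^{5}$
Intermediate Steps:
$u{\left(B \right)} = B + B^{2} + B \left(-5 - B\right)$ ($u{\left(B \right)} = \left(B^{2} + B \left(-5 - B\right)\right) + B = B + B^{2} + B \left(-5 - B\right)$)
$W{\left(n,C \right)} = - \frac{5}{9} + \frac{4 n}{9} - \frac{C n}{9}$ ($W{\left(n,C \right)} = - \frac{\left(- 4 n - -5\right) + C n}{9} = - \frac{\left(- 4 n + 5\right) + C n}{9} = - \frac{\left(5 - 4 n\right) + C n}{9} = - \frac{5 - 4 n + C n}{9} = - \frac{5}{9} + \frac{4 n}{9} - \frac{C n}{9}$)
$\left(W{\left(-14,-20 \right)} - 317\right) \left(-457\right) = \left(\left(- \frac{5}{9} + \frac{4}{9} \left(-14\right) - \left(- \frac{20}{9}\right) \left(-14\right)\right) - 317\right) \left(-457\right) = \left(\left(- \frac{5}{9} - \frac{56}{9} - \frac{280}{9}\right) - 317\right) \left(-457\right) = \left(- \frac{341}{9} - 317\right) \left(-457\right) = \left(- \frac{3194}{9}\right) \left(-457\right) = \frac{1459658}{9}$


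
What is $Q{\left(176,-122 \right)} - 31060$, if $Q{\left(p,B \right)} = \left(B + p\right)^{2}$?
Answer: $-28144$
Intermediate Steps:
$Q{\left(176,-122 \right)} - 31060 = \left(-122 + 176\right)^{2} - 31060 = 54^{2} - 31060 = 2916 - 31060 = -28144$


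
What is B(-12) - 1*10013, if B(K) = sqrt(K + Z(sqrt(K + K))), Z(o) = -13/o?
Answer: -10013 + sqrt(-432 + 39*I*sqrt(6))/6 ≈ -10013.0 + 3.485*I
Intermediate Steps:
B(K) = sqrt(K - 13*sqrt(2)/(2*sqrt(K))) (B(K) = sqrt(K - 13/sqrt(K + K)) = sqrt(K - 13*sqrt(2)/(2*sqrt(K))))
B(-12) - 1*10013 = sqrt(4*(-12) - 26*sqrt(2)/sqrt(-12))/2 - 1*10013 = sqrt(-48 - 26*sqrt(2)*(-I*sqrt(3)/6))/2 - 10013 = sqrt(-48 + 13*I*sqrt(6)/3)/2 - 10013 = -10013 + sqrt(-48 + 13*I*sqrt(6)/3)/2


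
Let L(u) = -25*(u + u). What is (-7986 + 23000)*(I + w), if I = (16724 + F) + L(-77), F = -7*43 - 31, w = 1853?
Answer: 331734330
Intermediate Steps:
L(u) = -50*u
F = -332 (F = -301 - 31 = -332)
I = 20242 (I = (16724 - 332) - 50*(-77) = 16392 + 3850 = 20242)
(-7986 + 23000)*(I + w) = (-7986 + 23000)*(20242 + 1853) = 15014*22095 = 331734330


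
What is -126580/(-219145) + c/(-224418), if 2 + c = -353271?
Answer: 21164968405/9836016522 ≈ 2.1518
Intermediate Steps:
c = -353273 (c = -2 - 353271 = -353273)
-126580/(-219145) + c/(-224418) = -126580/(-219145) - 353273/(-224418) = -126580*(-1/219145) - 353273*(-1/224418) = 25316/43829 + 353273/224418 = 21164968405/9836016522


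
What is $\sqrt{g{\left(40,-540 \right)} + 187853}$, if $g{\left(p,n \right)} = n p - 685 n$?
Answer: $\sqrt{536153} \approx 732.22$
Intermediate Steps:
$g{\left(p,n \right)} = - 685 n + n p$
$\sqrt{g{\left(40,-540 \right)} + 187853} = \sqrt{- 540 \left(-685 + 40\right) + 187853} = \sqrt{\left(-540\right) \left(-645\right) + 187853} = \sqrt{348300 + 187853} = \sqrt{536153}$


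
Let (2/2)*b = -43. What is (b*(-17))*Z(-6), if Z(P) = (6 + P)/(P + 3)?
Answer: 0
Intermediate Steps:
b = -43
Z(P) = (6 + P)/(3 + P)
(b*(-17))*Z(-6) = (-43*(-17))*((6 - 6)/(3 - 6)) = 731*(0/(-3)) = 731*(-1/3*0) = 731*0 = 0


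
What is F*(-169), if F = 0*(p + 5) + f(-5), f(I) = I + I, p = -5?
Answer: 1690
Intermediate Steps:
f(I) = 2*I
F = -10 (F = 0*(-5 + 5) + 2*(-5) = 0*0 - 10 = 0 - 10 = -10)
F*(-169) = -10*(-169) = 1690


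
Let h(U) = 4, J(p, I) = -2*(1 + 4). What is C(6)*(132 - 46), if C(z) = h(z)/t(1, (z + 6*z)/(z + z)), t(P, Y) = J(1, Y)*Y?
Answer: -344/35 ≈ -9.8286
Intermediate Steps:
J(p, I) = -10 (J(p, I) = -2*5 = -10)
t(P, Y) = -10*Y
C(z) = -4/35 (C(z) = 4/((-10*(z + 6*z)/(z + z))) = 4/((-10*7*z/(2*z))) = 4/((-10*7*z*1/(2*z))) = 4/((-10*7/2)) = 4/(-35) = 4*(-1/35) = -4/35)
C(6)*(132 - 46) = -4*(132 - 46)/35 = -4/35*86 = -344/35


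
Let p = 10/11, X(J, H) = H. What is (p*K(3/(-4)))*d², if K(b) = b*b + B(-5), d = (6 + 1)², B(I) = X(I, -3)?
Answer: -468195/88 ≈ -5320.4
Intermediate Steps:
B(I) = -3
p = 10/11 (p = 10*(1/11) = 10/11 ≈ 0.90909)
d = 49 (d = 7² = 49)
K(b) = -3 + b² (K(b) = b*b - 3 = b² - 3 = -3 + b²)
(p*K(3/(-4)))*d² = (10*(-3 + (3/(-4))²)/11)*49² = (10*(-3 + (3*(-¼))²)/11)*2401 = (10*(-3 + (-¾)²)/11)*2401 = (10*(-3 + 9/16)/11)*2401 = ((10/11)*(-39/16))*2401 = -195/88*2401 = -468195/88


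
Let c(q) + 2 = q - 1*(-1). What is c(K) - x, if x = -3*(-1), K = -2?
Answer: -6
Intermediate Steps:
x = 3
c(q) = -1 + q (c(q) = -2 + (q - 1*(-1)) = -2 + (q + 1) = -2 + (1 + q) = -1 + q)
c(K) - x = (-1 - 2) - 1*3 = -3 - 3 = -6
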